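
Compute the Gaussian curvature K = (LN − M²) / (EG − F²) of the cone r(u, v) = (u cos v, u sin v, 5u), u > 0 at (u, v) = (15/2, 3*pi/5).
K = 0

Coefficients of the first fundamental form: E = 26, F = 0, G = u^2.
Coefficients of the second fundamental form: L = 0, M = 0, N = 5*sqrt(26)*u^2/(26*Abs(u)).
Assemble K = (LN − M²)/(EG − F²) = 0. At (u, v) = (15/2, 3*pi/5): K = 0.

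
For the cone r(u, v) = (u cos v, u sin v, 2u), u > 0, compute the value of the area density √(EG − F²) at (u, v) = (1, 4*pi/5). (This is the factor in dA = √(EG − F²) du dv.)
√(EG − F²)|_{(1, 4*pi/5)} = sqrt(5)

E = 5, F = 0, G = u^2, so EG − F² = 5*u^2. Taking the positive square root: √(EG − F²) = sqrt(5)*Abs(u). At (u, v) = (1, 4*pi/5): sqrt(5).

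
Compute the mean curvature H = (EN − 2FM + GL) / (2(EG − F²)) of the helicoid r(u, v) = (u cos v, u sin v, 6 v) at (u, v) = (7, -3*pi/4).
H = 0

With E = 1, F = 0, G = u^2 + 36, L = 0, M = -6/sqrt(u^2 + 36), N = 0, assemble
  H = (EN − 2FM + GL) / (2(EG − F²)) = 0.
At (u, v) = (7, -3*pi/4): H = 0.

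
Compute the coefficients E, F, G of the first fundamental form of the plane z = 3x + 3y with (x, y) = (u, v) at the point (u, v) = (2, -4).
E = 10;  F = 9;  G = 10

Partials: r_u = (1, 0, 3), r_v = (0, 1, 3). As functions of (u, v):
  E = r_u · r_u = 10,
  F = r_u · r_v = 9,
  G = r_v · r_v = 10.
Evaluating at (u, v) = (2, -4): E = 10, F = 9, G = 10.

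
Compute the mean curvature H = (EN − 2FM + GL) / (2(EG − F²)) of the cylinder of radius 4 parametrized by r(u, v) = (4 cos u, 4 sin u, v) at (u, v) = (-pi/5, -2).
H = -1/8

With E = 16, F = 0, G = 1, L = -4, M = 0, N = 0, assemble
  H = (EN − 2FM + GL) / (2(EG − F²)) = -1/8.
At (u, v) = (-pi/5, -2): H = -1/8.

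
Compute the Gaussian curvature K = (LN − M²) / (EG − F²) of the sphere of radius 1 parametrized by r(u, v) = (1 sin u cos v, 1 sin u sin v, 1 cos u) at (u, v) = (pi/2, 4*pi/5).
K = 1

Coefficients of the first fundamental form: E = 1, F = 0, G = sin(u)^2.
Coefficients of the second fundamental form: L = -sin(u)/Abs(sin(u)), M = 0, N = -sin(u)^3/Abs(sin(u)).
Assemble K = (LN − M²)/(EG − F²) = 1. At (u, v) = (pi/2, 4*pi/5): K = 1.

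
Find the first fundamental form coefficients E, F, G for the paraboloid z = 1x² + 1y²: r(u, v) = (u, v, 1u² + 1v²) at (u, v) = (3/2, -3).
E = 10;  F = -18;  G = 37

Partials: r_u = (1, 0, 2*u), r_v = (0, 1, 2*v). As functions of (u, v):
  E = r_u · r_u = 4*u^2 + 1,
  F = r_u · r_v = 4*u*v,
  G = r_v · r_v = 4*v^2 + 1.
Evaluating at (u, v) = (3/2, -3): E = 10, F = -18, G = 37.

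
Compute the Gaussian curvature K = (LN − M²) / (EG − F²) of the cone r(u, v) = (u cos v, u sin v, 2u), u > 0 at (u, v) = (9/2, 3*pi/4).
K = 0

Coefficients of the first fundamental form: E = 5, F = 0, G = u^2.
Coefficients of the second fundamental form: L = 0, M = 0, N = 2*sqrt(5)*u^2/(5*Abs(u)).
Assemble K = (LN − M²)/(EG − F²) = 0. At (u, v) = (9/2, 3*pi/4): K = 0.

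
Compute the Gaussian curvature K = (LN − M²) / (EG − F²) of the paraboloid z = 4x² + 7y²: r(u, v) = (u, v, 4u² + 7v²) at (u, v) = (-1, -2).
K = 112/720801

Coefficients of the first fundamental form: E = 64*u^2 + 1, F = 112*u*v, G = 196*v^2 + 1.
Coefficients of the second fundamental form: L = 8/sqrt(64*u^2 + 196*v^2 + 1), M = 0, N = 14/sqrt(64*u^2 + 196*v^2 + 1).
Assemble K = (LN − M²)/(EG − F²) = 112/(4096*u^4 + 25088*u^2*v^2 + 128*u^2 + 38416*v^4 + 392*v^2 + 1). At (u, v) = (-1, -2): K = 112/720801.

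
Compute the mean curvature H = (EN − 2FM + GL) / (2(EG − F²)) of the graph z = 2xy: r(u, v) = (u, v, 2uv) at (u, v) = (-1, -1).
H = -8/27

With E = 4*v^2 + 1, F = 4*u*v, G = 4*u^2 + 1, L = 0, M = 2/sqrt(4*u^2 + 4*v^2 + 1), N = 0, assemble
  H = (EN − 2FM + GL) / (2(EG − F²)) = -8*u*v/(4*u^2 + 4*v^2 + 1)^(3/2).
At (u, v) = (-1, -1): H = -8/27.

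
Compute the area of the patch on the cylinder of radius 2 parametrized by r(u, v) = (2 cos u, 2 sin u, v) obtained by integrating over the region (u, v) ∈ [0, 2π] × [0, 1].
Area = 4*pi

Area = ∫∫ √(EG − F²) du dv with √(EG − F²) = 2. Integrating over [0, 2π] × [0, 1] gives 4*pi.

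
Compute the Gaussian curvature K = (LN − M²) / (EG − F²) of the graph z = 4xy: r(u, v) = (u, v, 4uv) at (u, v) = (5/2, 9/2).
K = -16/180625

Coefficients of the first fundamental form: E = 16*v^2 + 1, F = 16*u*v, G = 16*u^2 + 1.
Coefficients of the second fundamental form: L = 0, M = 4/sqrt(16*u^2 + 16*v^2 + 1), N = 0.
Assemble K = (LN − M²)/(EG − F²) = -16/(256*u^4 + 512*u^2*v^2 + 32*u^2 + 256*v^4 + 32*v^2 + 1). At (u, v) = (5/2, 9/2): K = -16/180625.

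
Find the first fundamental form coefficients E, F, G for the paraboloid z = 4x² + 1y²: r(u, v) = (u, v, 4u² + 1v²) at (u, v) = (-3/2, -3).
E = 145;  F = 72;  G = 37

Partials: r_u = (1, 0, 8*u), r_v = (0, 1, 2*v). As functions of (u, v):
  E = r_u · r_u = 64*u^2 + 1,
  F = r_u · r_v = 16*u*v,
  G = r_v · r_v = 4*v^2 + 1.
Evaluating at (u, v) = (-3/2, -3): E = 145, F = 72, G = 37.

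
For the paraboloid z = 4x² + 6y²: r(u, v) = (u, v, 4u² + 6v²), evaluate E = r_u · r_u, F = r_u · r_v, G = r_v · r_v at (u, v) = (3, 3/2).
E = 577;  F = 432;  G = 325

Partials: r_u = (1, 0, 8*u), r_v = (0, 1, 12*v). As functions of (u, v):
  E = r_u · r_u = 64*u^2 + 1,
  F = r_u · r_v = 96*u*v,
  G = r_v · r_v = 144*v^2 + 1.
Evaluating at (u, v) = (3, 3/2): E = 577, F = 432, G = 325.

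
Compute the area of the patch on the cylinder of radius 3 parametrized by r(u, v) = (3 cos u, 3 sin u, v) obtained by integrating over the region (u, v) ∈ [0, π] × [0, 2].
Area = 6*pi

Area = ∫∫ √(EG − F²) du dv with √(EG − F²) = 3. Integrating over [0, π] × [0, 2] gives 6*pi.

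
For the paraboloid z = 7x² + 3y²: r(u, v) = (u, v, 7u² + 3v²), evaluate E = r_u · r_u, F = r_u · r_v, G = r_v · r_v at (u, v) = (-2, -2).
E = 785;  F = 336;  G = 145

Partials: r_u = (1, 0, 14*u), r_v = (0, 1, 6*v). As functions of (u, v):
  E = r_u · r_u = 196*u^2 + 1,
  F = r_u · r_v = 84*u*v,
  G = r_v · r_v = 36*v^2 + 1.
Evaluating at (u, v) = (-2, -2): E = 785, F = 336, G = 145.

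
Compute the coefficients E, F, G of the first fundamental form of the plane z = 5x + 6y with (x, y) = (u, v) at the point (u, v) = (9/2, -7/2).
E = 26;  F = 30;  G = 37

Partials: r_u = (1, 0, 5), r_v = (0, 1, 6). As functions of (u, v):
  E = r_u · r_u = 26,
  F = r_u · r_v = 30,
  G = r_v · r_v = 37.
Evaluating at (u, v) = (9/2, -7/2): E = 26, F = 30, G = 37.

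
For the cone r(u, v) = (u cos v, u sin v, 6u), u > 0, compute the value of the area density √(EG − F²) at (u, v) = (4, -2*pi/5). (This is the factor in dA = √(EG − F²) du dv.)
√(EG − F²)|_{(4, -2*pi/5)} = 4*sqrt(37)

E = 37, F = 0, G = u^2, so EG − F² = 37*u^2. Taking the positive square root: √(EG − F²) = sqrt(37)*Abs(u). At (u, v) = (4, -2*pi/5): 4*sqrt(37).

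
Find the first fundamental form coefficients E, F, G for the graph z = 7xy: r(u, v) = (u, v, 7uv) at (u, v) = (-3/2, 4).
E = 785;  F = -294;  G = 445/4

Partials: r_u = (1, 0, 7*v), r_v = (0, 1, 7*u). As functions of (u, v):
  E = r_u · r_u = 49*v^2 + 1,
  F = r_u · r_v = 49*u*v,
  G = r_v · r_v = 49*u^2 + 1.
Evaluating at (u, v) = (-3/2, 4): E = 785, F = -294, G = 445/4.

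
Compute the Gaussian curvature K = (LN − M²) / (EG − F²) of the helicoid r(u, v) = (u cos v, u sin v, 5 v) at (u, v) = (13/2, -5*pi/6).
K = -400/72361

Coefficients of the first fundamental form: E = 1, F = 0, G = u^2 + 25.
Coefficients of the second fundamental form: L = 0, M = -5/sqrt(u^2 + 25), N = 0.
Assemble K = (LN − M²)/(EG − F²) = -25/(u^2 + 25)^2. At (u, v) = (13/2, -5*pi/6): K = -400/72361.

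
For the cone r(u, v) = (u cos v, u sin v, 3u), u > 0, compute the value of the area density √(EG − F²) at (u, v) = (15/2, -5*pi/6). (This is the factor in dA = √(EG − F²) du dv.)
√(EG − F²)|_{(15/2, -5*pi/6)} = 15*sqrt(10)/2

E = 10, F = 0, G = u^2, so EG − F² = 10*u^2. Taking the positive square root: √(EG − F²) = sqrt(10)*Abs(u). At (u, v) = (15/2, -5*pi/6): 15*sqrt(10)/2.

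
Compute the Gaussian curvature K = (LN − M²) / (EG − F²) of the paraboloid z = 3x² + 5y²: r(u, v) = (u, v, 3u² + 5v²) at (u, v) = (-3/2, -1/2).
K = 60/11449

Coefficients of the first fundamental form: E = 36*u^2 + 1, F = 60*u*v, G = 100*v^2 + 1.
Coefficients of the second fundamental form: L = 6/sqrt(36*u^2 + 100*v^2 + 1), M = 0, N = 10/sqrt(36*u^2 + 100*v^2 + 1).
Assemble K = (LN − M²)/(EG − F²) = 60/(1296*u^4 + 7200*u^2*v^2 + 72*u^2 + 10000*v^4 + 200*v^2 + 1). At (u, v) = (-3/2, -1/2): K = 60/11449.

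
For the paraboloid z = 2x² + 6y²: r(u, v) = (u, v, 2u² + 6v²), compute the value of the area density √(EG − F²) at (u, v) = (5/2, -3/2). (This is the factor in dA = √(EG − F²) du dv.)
√(EG − F²)|_{(5/2, -3/2)} = 5*sqrt(17)

E = 16*u^2 + 1, F = 48*u*v, G = 144*v^2 + 1, so EG − F² = 16*u^2 + 144*v^2 + 1. Taking the positive square root: √(EG − F²) = sqrt(16*u^2 + 144*v^2 + 1). At (u, v) = (5/2, -3/2): 5*sqrt(17).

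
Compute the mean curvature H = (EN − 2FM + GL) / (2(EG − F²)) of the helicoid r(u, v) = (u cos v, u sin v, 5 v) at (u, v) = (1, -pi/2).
H = 0

With E = 1, F = 0, G = u^2 + 25, L = 0, M = -5/sqrt(u^2 + 25), N = 0, assemble
  H = (EN − 2FM + GL) / (2(EG − F²)) = 0.
At (u, v) = (1, -pi/2): H = 0.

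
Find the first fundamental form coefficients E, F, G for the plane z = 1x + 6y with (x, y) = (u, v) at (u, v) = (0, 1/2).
E = 2;  F = 6;  G = 37

Partials: r_u = (1, 0, 1), r_v = (0, 1, 6). As functions of (u, v):
  E = r_u · r_u = 2,
  F = r_u · r_v = 6,
  G = r_v · r_v = 37.
Evaluating at (u, v) = (0, 1/2): E = 2, F = 6, G = 37.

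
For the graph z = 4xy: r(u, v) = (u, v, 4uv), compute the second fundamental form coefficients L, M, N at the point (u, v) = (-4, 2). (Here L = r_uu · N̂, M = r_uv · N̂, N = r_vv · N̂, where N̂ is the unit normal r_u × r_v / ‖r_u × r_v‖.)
L = 0;  M = 4*sqrt(321)/321;  N = 0

Compute the unit normal N̂(u, v) = (-4*v/sqrt(16*u^2 + 16*v^2 + 1), -4*u/sqrt(16*u^2 + 16*v^2 + 1), 1/sqrt(16*u^2 + 16*v^2 + 1)), and the second partials r_uu, r_uv, r_vv. Take dot products:
  L(u, v) = r_uu · N̂ = 0,
  M(u, v) = r_uv · N̂ = 4/sqrt(16*u^2 + 16*v^2 + 1),
  N(u, v) = r_vv · N̂ = 0.
Evaluating at (u, v) = (-4, 2):
  L = 0, M = 4*sqrt(321)/321, N = 0.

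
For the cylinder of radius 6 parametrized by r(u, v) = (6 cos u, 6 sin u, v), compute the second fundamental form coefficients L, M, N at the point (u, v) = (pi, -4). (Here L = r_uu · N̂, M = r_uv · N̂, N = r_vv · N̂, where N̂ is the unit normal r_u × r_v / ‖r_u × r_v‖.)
L = -6;  M = 0;  N = 0

Compute the unit normal N̂(u, v) = (cos(u), sin(u), 0), and the second partials r_uu, r_uv, r_vv. Take dot products:
  L(u, v) = r_uu · N̂ = -6,
  M(u, v) = r_uv · N̂ = 0,
  N(u, v) = r_vv · N̂ = 0.
Evaluating at (u, v) = (pi, -4):
  L = -6, M = 0, N = 0.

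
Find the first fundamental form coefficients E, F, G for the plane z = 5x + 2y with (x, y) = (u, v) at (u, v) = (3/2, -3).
E = 26;  F = 10;  G = 5

Partials: r_u = (1, 0, 5), r_v = (0, 1, 2). As functions of (u, v):
  E = r_u · r_u = 26,
  F = r_u · r_v = 10,
  G = r_v · r_v = 5.
Evaluating at (u, v) = (3/2, -3): E = 26, F = 10, G = 5.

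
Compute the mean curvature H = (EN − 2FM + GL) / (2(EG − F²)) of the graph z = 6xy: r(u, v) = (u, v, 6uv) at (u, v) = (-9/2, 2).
H = 486*sqrt(874)/190969

With E = 36*v^2 + 1, F = 36*u*v, G = 36*u^2 + 1, L = 0, M = 6/sqrt(36*u^2 + 36*v^2 + 1), N = 0, assemble
  H = (EN − 2FM + GL) / (2(EG − F²)) = -216*u*v/(36*u^2 + 36*v^2 + 1)^(3/2).
At (u, v) = (-9/2, 2): H = 486*sqrt(874)/190969.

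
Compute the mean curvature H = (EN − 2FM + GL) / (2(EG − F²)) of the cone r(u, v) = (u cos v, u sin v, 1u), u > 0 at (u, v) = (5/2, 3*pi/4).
H = sqrt(2)/10

With E = 2, F = 0, G = u^2, L = 0, M = 0, N = sqrt(2)*u^2/(2*Abs(u)), assemble
  H = (EN − 2FM + GL) / (2(EG − F²)) = sqrt(2)/(4*Abs(u)).
At (u, v) = (5/2, 3*pi/4): H = sqrt(2)/10.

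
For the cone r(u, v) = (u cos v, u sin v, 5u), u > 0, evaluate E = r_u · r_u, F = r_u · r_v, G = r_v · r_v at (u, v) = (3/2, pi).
E = 26;  F = 0;  G = 9/4

Partials: r_u = (cos(v), sin(v), 5), r_v = (-u*sin(v), u*cos(v), 0). As functions of (u, v):
  E = r_u · r_u = 26,
  F = r_u · r_v = 0,
  G = r_v · r_v = u^2.
Evaluating at (u, v) = (3/2, pi): E = 26, F = 0, G = 9/4.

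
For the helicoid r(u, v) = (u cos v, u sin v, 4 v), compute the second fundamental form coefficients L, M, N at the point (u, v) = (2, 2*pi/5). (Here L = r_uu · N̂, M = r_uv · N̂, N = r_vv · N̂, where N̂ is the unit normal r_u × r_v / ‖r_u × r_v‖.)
L = 0;  M = -2*sqrt(5)/5;  N = 0

Compute the unit normal N̂(u, v) = (4*sin(v)/sqrt(u^2 + 16), -4*cos(v)/sqrt(u^2 + 16), u/sqrt(u^2 + 16)), and the second partials r_uu, r_uv, r_vv. Take dot products:
  L(u, v) = r_uu · N̂ = 0,
  M(u, v) = r_uv · N̂ = -4/sqrt(u^2 + 16),
  N(u, v) = r_vv · N̂ = 0.
Evaluating at (u, v) = (2, 2*pi/5):
  L = 0, M = -2*sqrt(5)/5, N = 0.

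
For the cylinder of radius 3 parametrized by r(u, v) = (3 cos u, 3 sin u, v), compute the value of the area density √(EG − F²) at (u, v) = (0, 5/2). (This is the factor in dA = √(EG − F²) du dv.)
√(EG − F²)|_{(0, 5/2)} = 3

E = 9, F = 0, G = 1, so EG − F² = 9. Taking the positive square root: √(EG − F²) = 3. At (u, v) = (0, 5/2): 3.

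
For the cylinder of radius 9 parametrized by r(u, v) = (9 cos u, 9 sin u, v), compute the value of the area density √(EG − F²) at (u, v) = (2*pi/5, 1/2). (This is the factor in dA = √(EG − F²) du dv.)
√(EG − F²)|_{(2*pi/5, 1/2)} = 9

E = 81, F = 0, G = 1, so EG − F² = 81. Taking the positive square root: √(EG − F²) = 9. At (u, v) = (2*pi/5, 1/2): 9.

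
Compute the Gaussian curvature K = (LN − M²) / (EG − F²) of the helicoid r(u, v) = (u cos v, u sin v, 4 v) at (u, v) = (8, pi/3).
K = -1/400

Coefficients of the first fundamental form: E = 1, F = 0, G = u^2 + 16.
Coefficients of the second fundamental form: L = 0, M = -4/sqrt(u^2 + 16), N = 0.
Assemble K = (LN − M²)/(EG − F²) = -16/(u^2 + 16)^2. At (u, v) = (8, pi/3): K = -1/400.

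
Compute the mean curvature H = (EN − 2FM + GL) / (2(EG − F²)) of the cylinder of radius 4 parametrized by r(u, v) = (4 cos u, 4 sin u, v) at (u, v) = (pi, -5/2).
H = -1/8

With E = 16, F = 0, G = 1, L = -4, M = 0, N = 0, assemble
  H = (EN − 2FM + GL) / (2(EG − F²)) = -1/8.
At (u, v) = (pi, -5/2): H = -1/8.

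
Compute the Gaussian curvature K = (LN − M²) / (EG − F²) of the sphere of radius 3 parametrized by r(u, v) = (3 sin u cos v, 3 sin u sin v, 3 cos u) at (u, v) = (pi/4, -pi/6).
K = 1/9

Coefficients of the first fundamental form: E = 9, F = 0, G = 9*sin(u)^2.
Coefficients of the second fundamental form: L = -3*sin(u)/Abs(sin(u)), M = 0, N = -3*sin(u)^3/Abs(sin(u)).
Assemble K = (LN − M²)/(EG − F²) = 1/9. At (u, v) = (pi/4, -pi/6): K = 1/9.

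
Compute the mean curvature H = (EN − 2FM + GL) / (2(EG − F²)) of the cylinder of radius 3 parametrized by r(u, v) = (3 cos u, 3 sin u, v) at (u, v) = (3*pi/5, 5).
H = -1/6

With E = 9, F = 0, G = 1, L = -3, M = 0, N = 0, assemble
  H = (EN − 2FM + GL) / (2(EG − F²)) = -1/6.
At (u, v) = (3*pi/5, 5): H = -1/6.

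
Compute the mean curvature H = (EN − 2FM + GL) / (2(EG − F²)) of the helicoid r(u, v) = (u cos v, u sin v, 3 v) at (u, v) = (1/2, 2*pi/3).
H = 0

With E = 1, F = 0, G = u^2 + 9, L = 0, M = -3/sqrt(u^2 + 9), N = 0, assemble
  H = (EN − 2FM + GL) / (2(EG − F²)) = 0.
At (u, v) = (1/2, 2*pi/3): H = 0.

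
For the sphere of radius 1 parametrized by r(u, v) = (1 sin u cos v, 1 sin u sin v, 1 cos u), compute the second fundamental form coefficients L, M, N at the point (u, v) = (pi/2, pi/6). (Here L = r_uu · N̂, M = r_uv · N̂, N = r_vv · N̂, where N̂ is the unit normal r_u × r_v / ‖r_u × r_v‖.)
L = -1;  M = 0;  N = -1

Compute the unit normal N̂(u, v) = (sin(u)^2*cos(v)/Abs(sin(u)), sin(u)^2*sin(v)/Abs(sin(u)), sin(2*u)/(2*Abs(sin(u)))), and the second partials r_uu, r_uv, r_vv. Take dot products:
  L(u, v) = r_uu · N̂ = -sin(u)/Abs(sin(u)),
  M(u, v) = r_uv · N̂ = 0,
  N(u, v) = r_vv · N̂ = -sin(u)^3/Abs(sin(u)).
Evaluating at (u, v) = (pi/2, pi/6):
  L = -1, M = 0, N = -1.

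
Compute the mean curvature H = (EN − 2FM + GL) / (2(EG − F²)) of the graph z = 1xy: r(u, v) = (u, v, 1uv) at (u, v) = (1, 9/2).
H = -36*sqrt(89)/7921

With E = v^2 + 1, F = u*v, G = u^2 + 1, L = 0, M = 1/sqrt(u^2 + v^2 + 1), N = 0, assemble
  H = (EN − 2FM + GL) / (2(EG − F²)) = -u*v/(u^2 + v^2 + 1)^(3/2).
At (u, v) = (1, 9/2): H = -36*sqrt(89)/7921.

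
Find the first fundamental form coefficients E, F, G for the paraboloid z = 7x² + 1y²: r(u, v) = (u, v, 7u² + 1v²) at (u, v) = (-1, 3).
E = 197;  F = -84;  G = 37

Partials: r_u = (1, 0, 14*u), r_v = (0, 1, 2*v). As functions of (u, v):
  E = r_u · r_u = 196*u^2 + 1,
  F = r_u · r_v = 28*u*v,
  G = r_v · r_v = 4*v^2 + 1.
Evaluating at (u, v) = (-1, 3): E = 197, F = -84, G = 37.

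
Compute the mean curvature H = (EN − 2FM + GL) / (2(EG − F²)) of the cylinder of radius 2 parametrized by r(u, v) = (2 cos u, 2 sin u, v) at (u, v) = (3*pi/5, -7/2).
H = -1/4

With E = 4, F = 0, G = 1, L = -2, M = 0, N = 0, assemble
  H = (EN − 2FM + GL) / (2(EG − F²)) = -1/4.
At (u, v) = (3*pi/5, -7/2): H = -1/4.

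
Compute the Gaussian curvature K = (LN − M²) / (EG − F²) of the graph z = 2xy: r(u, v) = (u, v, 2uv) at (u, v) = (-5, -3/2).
K = -1/3025

Coefficients of the first fundamental form: E = 4*v^2 + 1, F = 4*u*v, G = 4*u^2 + 1.
Coefficients of the second fundamental form: L = 0, M = 2/sqrt(4*u^2 + 4*v^2 + 1), N = 0.
Assemble K = (LN − M²)/(EG − F²) = -4/(16*u^4 + 32*u^2*v^2 + 8*u^2 + 16*v^4 + 8*v^2 + 1). At (u, v) = (-5, -3/2): K = -1/3025.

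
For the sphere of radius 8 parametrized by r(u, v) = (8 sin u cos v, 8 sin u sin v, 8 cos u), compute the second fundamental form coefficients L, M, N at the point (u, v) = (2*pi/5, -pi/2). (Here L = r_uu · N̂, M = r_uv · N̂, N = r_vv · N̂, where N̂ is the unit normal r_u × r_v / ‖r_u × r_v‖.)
L = -8;  M = 0;  N = -5 - sqrt(5)

Compute the unit normal N̂(u, v) = (sin(u)^2*cos(v)/Abs(sin(u)), sin(u)^2*sin(v)/Abs(sin(u)), sin(2*u)/(2*Abs(sin(u)))), and the second partials r_uu, r_uv, r_vv. Take dot products:
  L(u, v) = r_uu · N̂ = -8*sin(u)/Abs(sin(u)),
  M(u, v) = r_uv · N̂ = 0,
  N(u, v) = r_vv · N̂ = -8*sin(u)^3/Abs(sin(u)).
Evaluating at (u, v) = (2*pi/5, -pi/2):
  L = -8, M = 0, N = -5 - sqrt(5).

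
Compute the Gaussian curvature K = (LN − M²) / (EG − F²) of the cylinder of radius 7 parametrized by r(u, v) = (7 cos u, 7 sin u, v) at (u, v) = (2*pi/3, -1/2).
K = 0

Coefficients of the first fundamental form: E = 49, F = 0, G = 1.
Coefficients of the second fundamental form: L = -7, M = 0, N = 0.
Assemble K = (LN − M²)/(EG − F²) = 0. At (u, v) = (2*pi/3, -1/2): K = 0.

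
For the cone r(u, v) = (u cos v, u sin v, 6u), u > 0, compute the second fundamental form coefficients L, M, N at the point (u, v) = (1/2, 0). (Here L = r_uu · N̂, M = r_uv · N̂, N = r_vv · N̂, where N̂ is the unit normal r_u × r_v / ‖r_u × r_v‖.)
L = 0;  M = 0;  N = 3*sqrt(37)/37

Compute the unit normal N̂(u, v) = (-6*sqrt(37)*u*cos(v)/(37*Abs(u)), -6*sqrt(37)*u*sin(v)/(37*Abs(u)), sqrt(37)*u/(37*Abs(u))), and the second partials r_uu, r_uv, r_vv. Take dot products:
  L(u, v) = r_uu · N̂ = 0,
  M(u, v) = r_uv · N̂ = 0,
  N(u, v) = r_vv · N̂ = 6*sqrt(37)*u^2/(37*Abs(u)).
Evaluating at (u, v) = (1/2, 0):
  L = 0, M = 0, N = 3*sqrt(37)/37.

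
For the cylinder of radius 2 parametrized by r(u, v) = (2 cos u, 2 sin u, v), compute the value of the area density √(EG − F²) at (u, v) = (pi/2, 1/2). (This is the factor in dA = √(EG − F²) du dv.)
√(EG − F²)|_{(pi/2, 1/2)} = 2

E = 4, F = 0, G = 1, so EG − F² = 4. Taking the positive square root: √(EG − F²) = 2. At (u, v) = (pi/2, 1/2): 2.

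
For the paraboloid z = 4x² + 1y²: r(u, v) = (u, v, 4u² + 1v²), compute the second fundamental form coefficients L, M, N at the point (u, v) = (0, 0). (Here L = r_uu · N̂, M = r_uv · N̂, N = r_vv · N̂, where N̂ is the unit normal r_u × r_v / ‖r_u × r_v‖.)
L = 8;  M = 0;  N = 2

Compute the unit normal N̂(u, v) = (-8*u/sqrt(64*u^2 + 4*v^2 + 1), -2*v/sqrt(64*u^2 + 4*v^2 + 1), 1/sqrt(64*u^2 + 4*v^2 + 1)), and the second partials r_uu, r_uv, r_vv. Take dot products:
  L(u, v) = r_uu · N̂ = 8/sqrt(64*u^2 + 4*v^2 + 1),
  M(u, v) = r_uv · N̂ = 0,
  N(u, v) = r_vv · N̂ = 2/sqrt(64*u^2 + 4*v^2 + 1).
Evaluating at (u, v) = (0, 0):
  L = 8, M = 0, N = 2.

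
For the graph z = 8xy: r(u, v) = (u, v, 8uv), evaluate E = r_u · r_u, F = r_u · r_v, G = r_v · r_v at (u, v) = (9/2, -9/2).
E = 1297;  F = -1296;  G = 1297

Partials: r_u = (1, 0, 8*v), r_v = (0, 1, 8*u). As functions of (u, v):
  E = r_u · r_u = 64*v^2 + 1,
  F = r_u · r_v = 64*u*v,
  G = r_v · r_v = 64*u^2 + 1.
Evaluating at (u, v) = (9/2, -9/2): E = 1297, F = -1296, G = 1297.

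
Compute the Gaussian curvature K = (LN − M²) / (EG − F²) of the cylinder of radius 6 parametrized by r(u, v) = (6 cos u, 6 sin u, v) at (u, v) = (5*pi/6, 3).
K = 0

Coefficients of the first fundamental form: E = 36, F = 0, G = 1.
Coefficients of the second fundamental form: L = -6, M = 0, N = 0.
Assemble K = (LN − M²)/(EG − F²) = 0. At (u, v) = (5*pi/6, 3): K = 0.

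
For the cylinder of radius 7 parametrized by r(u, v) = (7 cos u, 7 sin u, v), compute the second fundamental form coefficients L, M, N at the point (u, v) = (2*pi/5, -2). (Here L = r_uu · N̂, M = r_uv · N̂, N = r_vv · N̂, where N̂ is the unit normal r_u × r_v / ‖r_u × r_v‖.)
L = -7;  M = 0;  N = 0

Compute the unit normal N̂(u, v) = (cos(u), sin(u), 0), and the second partials r_uu, r_uv, r_vv. Take dot products:
  L(u, v) = r_uu · N̂ = -7,
  M(u, v) = r_uv · N̂ = 0,
  N(u, v) = r_vv · N̂ = 0.
Evaluating at (u, v) = (2*pi/5, -2):
  L = -7, M = 0, N = 0.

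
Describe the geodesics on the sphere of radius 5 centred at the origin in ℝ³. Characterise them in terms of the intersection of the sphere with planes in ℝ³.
Geodesics on the sphere of radius 5 are great circles — circles of radius 5 obtained as the intersection of the sphere with planes through the origin (the centre of the sphere).

A curve α(t) of nonzero constant speed on the sphere of radius 5 is a geodesic iff its acceleration α̈ is everywhere normal to the surface, i.e. parallel to the radial vector α(t). Then d/dt(α × α̇) = α̇ × α̇ + α × α̈ = 0, so α × α̇ is a constant vector n ≠ 0 and α(t) · n = 0 for all t: α lies in the plane through the origin with normal n. The intersection of that plane with the sphere is a circle of radius 5 (a great circle). Conversely, a great circle traversed at constant speed has centripetal acceleration pointing at the origin, hence normal to the sphere, so every great circle is a geodesic.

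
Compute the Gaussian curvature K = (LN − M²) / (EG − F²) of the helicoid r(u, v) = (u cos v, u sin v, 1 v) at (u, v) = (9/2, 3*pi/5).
K = -16/7225

Coefficients of the first fundamental form: E = 1, F = 0, G = u^2 + 1.
Coefficients of the second fundamental form: L = 0, M = -1/sqrt(u^2 + 1), N = 0.
Assemble K = (LN − M²)/(EG − F²) = -1/(u^2 + 1)^2. At (u, v) = (9/2, 3*pi/5): K = -16/7225.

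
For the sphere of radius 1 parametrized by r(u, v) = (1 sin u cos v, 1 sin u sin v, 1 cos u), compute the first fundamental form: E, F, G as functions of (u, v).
E = 1;  F = 0;  G = sin(u)^2

Compute partials: r_u = (cos(u)*cos(v), sin(v)*cos(u), -sin(u)), r_v = (-sin(u)*sin(v), sin(u)*cos(v), 0). Then
  E = r_u · r_u = 1,
  F = r_u · r_v = 0,
  G = r_v · r_v = sin(u)^2.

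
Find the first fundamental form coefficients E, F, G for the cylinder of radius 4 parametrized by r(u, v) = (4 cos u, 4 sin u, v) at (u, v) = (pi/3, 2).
E = 16;  F = 0;  G = 1

Partials: r_u = (-4*sin(u), 4*cos(u), 0), r_v = (0, 0, 1). As functions of (u, v):
  E = r_u · r_u = 16,
  F = r_u · r_v = 0,
  G = r_v · r_v = 1.
Evaluating at (u, v) = (pi/3, 2): E = 16, F = 0, G = 1.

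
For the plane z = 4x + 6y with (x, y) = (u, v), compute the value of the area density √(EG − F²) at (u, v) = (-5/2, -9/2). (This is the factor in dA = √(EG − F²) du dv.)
√(EG − F²)|_{(-5/2, -9/2)} = sqrt(53)

E = 17, F = 24, G = 37, so EG − F² = 53. Taking the positive square root: √(EG − F²) = sqrt(53). At (u, v) = (-5/2, -9/2): sqrt(53).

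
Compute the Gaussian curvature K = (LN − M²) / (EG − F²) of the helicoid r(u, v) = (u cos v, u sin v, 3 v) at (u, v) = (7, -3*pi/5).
K = -9/3364

Coefficients of the first fundamental form: E = 1, F = 0, G = u^2 + 9.
Coefficients of the second fundamental form: L = 0, M = -3/sqrt(u^2 + 9), N = 0.
Assemble K = (LN − M²)/(EG − F²) = -9/(u^2 + 9)^2. At (u, v) = (7, -3*pi/5): K = -9/3364.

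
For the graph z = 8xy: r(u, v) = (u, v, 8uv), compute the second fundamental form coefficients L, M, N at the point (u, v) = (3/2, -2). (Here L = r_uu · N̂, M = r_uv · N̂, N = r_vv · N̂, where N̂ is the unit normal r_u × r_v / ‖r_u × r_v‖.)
L = 0;  M = 8*sqrt(401)/401;  N = 0

Compute the unit normal N̂(u, v) = (-8*v/sqrt(64*u^2 + 64*v^2 + 1), -8*u/sqrt(64*u^2 + 64*v^2 + 1), 1/sqrt(64*u^2 + 64*v^2 + 1)), and the second partials r_uu, r_uv, r_vv. Take dot products:
  L(u, v) = r_uu · N̂ = 0,
  M(u, v) = r_uv · N̂ = 8/sqrt(64*u^2 + 64*v^2 + 1),
  N(u, v) = r_vv · N̂ = 0.
Evaluating at (u, v) = (3/2, -2):
  L = 0, M = 8*sqrt(401)/401, N = 0.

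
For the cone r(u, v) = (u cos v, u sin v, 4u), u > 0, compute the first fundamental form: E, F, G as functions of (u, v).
E = 17;  F = 0;  G = u^2

Compute partials: r_u = (cos(v), sin(v), 4), r_v = (-u*sin(v), u*cos(v), 0). Then
  E = r_u · r_u = 17,
  F = r_u · r_v = 0,
  G = r_v · r_v = u^2.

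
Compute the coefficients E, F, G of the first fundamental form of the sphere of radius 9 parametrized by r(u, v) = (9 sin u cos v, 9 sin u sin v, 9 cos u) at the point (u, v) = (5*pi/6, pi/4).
E = 81;  F = 0;  G = 81/4

Partials: r_u = (9*cos(u)*cos(v), 9*sin(v)*cos(u), -9*sin(u)), r_v = (-9*sin(u)*sin(v), 9*sin(u)*cos(v), 0). As functions of (u, v):
  E = r_u · r_u = 81,
  F = r_u · r_v = 0,
  G = r_v · r_v = 81*sin(u)^2.
Evaluating at (u, v) = (5*pi/6, pi/4): E = 81, F = 0, G = 81/4.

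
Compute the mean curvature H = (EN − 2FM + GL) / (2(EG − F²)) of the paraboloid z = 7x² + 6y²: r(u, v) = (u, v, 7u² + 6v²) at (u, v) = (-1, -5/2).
H = 7489*sqrt(1097)/1203409

With E = 196*u^2 + 1, F = 168*u*v, G = 144*v^2 + 1, L = 14/sqrt(196*u^2 + 144*v^2 + 1), M = 0, N = 12/sqrt(196*u^2 + 144*v^2 + 1), assemble
  H = (EN − 2FM + GL) / (2(EG − F²)) = (1176*u^2 + 1008*v^2 + 13)/(196*u^2 + 144*v^2 + 1)^(3/2).
At (u, v) = (-1, -5/2): H = 7489*sqrt(1097)/1203409.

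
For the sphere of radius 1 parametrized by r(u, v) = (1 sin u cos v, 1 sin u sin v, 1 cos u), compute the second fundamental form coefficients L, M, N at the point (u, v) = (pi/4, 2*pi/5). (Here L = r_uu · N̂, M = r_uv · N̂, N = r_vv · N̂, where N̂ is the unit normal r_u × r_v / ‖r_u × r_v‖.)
L = -1;  M = 0;  N = -1/2

Compute the unit normal N̂(u, v) = (sin(u)^2*cos(v)/Abs(sin(u)), sin(u)^2*sin(v)/Abs(sin(u)), sin(2*u)/(2*Abs(sin(u)))), and the second partials r_uu, r_uv, r_vv. Take dot products:
  L(u, v) = r_uu · N̂ = -sin(u)/Abs(sin(u)),
  M(u, v) = r_uv · N̂ = 0,
  N(u, v) = r_vv · N̂ = -sin(u)^3/Abs(sin(u)).
Evaluating at (u, v) = (pi/4, 2*pi/5):
  L = -1, M = 0, N = -1/2.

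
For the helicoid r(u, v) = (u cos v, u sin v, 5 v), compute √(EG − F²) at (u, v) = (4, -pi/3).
√(EG − F²)|_{(4, -pi/3)} = sqrt(41)

E = 1, F = 0, G = u^2 + 25; EG − F² = u^2 + 25; √(EG − F²) = sqrt(u^2 + 25). At the given point: sqrt(41).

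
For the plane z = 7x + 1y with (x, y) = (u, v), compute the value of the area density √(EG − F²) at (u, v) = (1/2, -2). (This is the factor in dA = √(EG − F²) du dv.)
√(EG − F²)|_{(1/2, -2)} = sqrt(51)

E = 50, F = 7, G = 2, so EG − F² = 51. Taking the positive square root: √(EG − F²) = sqrt(51). At (u, v) = (1/2, -2): sqrt(51).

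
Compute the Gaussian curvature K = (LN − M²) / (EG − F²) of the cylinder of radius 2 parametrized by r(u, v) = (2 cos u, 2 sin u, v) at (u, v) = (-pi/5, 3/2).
K = 0

Coefficients of the first fundamental form: E = 4, F = 0, G = 1.
Coefficients of the second fundamental form: L = -2, M = 0, N = 0.
Assemble K = (LN − M²)/(EG − F²) = 0. At (u, v) = (-pi/5, 3/2): K = 0.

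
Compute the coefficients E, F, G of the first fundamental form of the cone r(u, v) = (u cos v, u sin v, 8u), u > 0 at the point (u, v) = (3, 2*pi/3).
E = 65;  F = 0;  G = 9

Partials: r_u = (cos(v), sin(v), 8), r_v = (-u*sin(v), u*cos(v), 0). As functions of (u, v):
  E = r_u · r_u = 65,
  F = r_u · r_v = 0,
  G = r_v · r_v = u^2.
Evaluating at (u, v) = (3, 2*pi/3): E = 65, F = 0, G = 9.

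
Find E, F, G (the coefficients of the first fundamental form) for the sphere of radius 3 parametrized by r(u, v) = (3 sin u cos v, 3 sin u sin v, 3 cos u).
E = 9;  F = 0;  G = 9*sin(u)^2

Compute partials: r_u = (3*cos(u)*cos(v), 3*sin(v)*cos(u), -3*sin(u)), r_v = (-3*sin(u)*sin(v), 3*sin(u)*cos(v), 0). Then
  E = r_u · r_u = 9,
  F = r_u · r_v = 0,
  G = r_v · r_v = 9*sin(u)^2.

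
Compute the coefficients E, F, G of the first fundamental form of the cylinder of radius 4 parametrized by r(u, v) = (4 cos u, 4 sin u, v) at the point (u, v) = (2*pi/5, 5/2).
E = 16;  F = 0;  G = 1

Partials: r_u = (-4*sin(u), 4*cos(u), 0), r_v = (0, 0, 1). As functions of (u, v):
  E = r_u · r_u = 16,
  F = r_u · r_v = 0,
  G = r_v · r_v = 1.
Evaluating at (u, v) = (2*pi/5, 5/2): E = 16, F = 0, G = 1.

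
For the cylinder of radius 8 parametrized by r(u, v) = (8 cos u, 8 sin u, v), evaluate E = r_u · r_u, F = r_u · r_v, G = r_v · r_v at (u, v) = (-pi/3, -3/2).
E = 64;  F = 0;  G = 1

Partials: r_u = (-8*sin(u), 8*cos(u), 0), r_v = (0, 0, 1). As functions of (u, v):
  E = r_u · r_u = 64,
  F = r_u · r_v = 0,
  G = r_v · r_v = 1.
Evaluating at (u, v) = (-pi/3, -3/2): E = 64, F = 0, G = 1.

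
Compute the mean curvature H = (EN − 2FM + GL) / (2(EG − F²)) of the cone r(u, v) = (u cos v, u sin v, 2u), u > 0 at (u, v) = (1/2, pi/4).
H = 2*sqrt(5)/5

With E = 5, F = 0, G = u^2, L = 0, M = 0, N = 2*sqrt(5)*u^2/(5*Abs(u)), assemble
  H = (EN − 2FM + GL) / (2(EG − F²)) = sqrt(5)/(5*Abs(u)).
At (u, v) = (1/2, pi/4): H = 2*sqrt(5)/5.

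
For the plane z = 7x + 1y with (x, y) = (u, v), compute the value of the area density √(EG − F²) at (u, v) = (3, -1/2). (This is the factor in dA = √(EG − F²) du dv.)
√(EG − F²)|_{(3, -1/2)} = sqrt(51)

E = 50, F = 7, G = 2, so EG − F² = 51. Taking the positive square root: √(EG − F²) = sqrt(51). At (u, v) = (3, -1/2): sqrt(51).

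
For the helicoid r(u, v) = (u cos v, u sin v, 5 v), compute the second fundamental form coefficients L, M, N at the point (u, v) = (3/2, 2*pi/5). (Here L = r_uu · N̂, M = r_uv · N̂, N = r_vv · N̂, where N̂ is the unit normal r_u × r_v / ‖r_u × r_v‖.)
L = 0;  M = -10*sqrt(109)/109;  N = 0

Compute the unit normal N̂(u, v) = (5*sin(v)/sqrt(u^2 + 25), -5*cos(v)/sqrt(u^2 + 25), u/sqrt(u^2 + 25)), and the second partials r_uu, r_uv, r_vv. Take dot products:
  L(u, v) = r_uu · N̂ = 0,
  M(u, v) = r_uv · N̂ = -5/sqrt(u^2 + 25),
  N(u, v) = r_vv · N̂ = 0.
Evaluating at (u, v) = (3/2, 2*pi/5):
  L = 0, M = -10*sqrt(109)/109, N = 0.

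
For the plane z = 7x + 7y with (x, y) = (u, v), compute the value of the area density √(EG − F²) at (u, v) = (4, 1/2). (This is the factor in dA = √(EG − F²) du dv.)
√(EG − F²)|_{(4, 1/2)} = 3*sqrt(11)

E = 50, F = 49, G = 50, so EG − F² = 99. Taking the positive square root: √(EG − F²) = 3*sqrt(11). At (u, v) = (4, 1/2): 3*sqrt(11).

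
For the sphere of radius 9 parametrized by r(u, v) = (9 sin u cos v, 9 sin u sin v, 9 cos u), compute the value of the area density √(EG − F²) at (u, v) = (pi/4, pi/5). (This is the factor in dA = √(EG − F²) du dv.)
√(EG − F²)|_{(pi/4, pi/5)} = 81*sqrt(2)/2

E = 81, F = 0, G = 81*sin(u)^2, so EG − F² = 6561*sin(u)^2. Taking the positive square root: √(EG − F²) = 81*Abs(sin(u)). At (u, v) = (pi/4, pi/5): 81*sqrt(2)/2.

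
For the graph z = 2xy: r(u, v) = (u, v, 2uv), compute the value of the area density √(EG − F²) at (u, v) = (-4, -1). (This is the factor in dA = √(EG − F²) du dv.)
√(EG − F²)|_{(-4, -1)} = sqrt(69)

E = 4*v^2 + 1, F = 4*u*v, G = 4*u^2 + 1, so EG − F² = 4*u^2 + 4*v^2 + 1. Taking the positive square root: √(EG − F²) = sqrt(4*u^2 + 4*v^2 + 1). At (u, v) = (-4, -1): sqrt(69).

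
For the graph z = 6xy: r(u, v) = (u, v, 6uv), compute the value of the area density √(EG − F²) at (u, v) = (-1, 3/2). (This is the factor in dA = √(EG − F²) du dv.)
√(EG − F²)|_{(-1, 3/2)} = sqrt(118)

E = 36*v^2 + 1, F = 36*u*v, G = 36*u^2 + 1, so EG − F² = 36*u^2 + 36*v^2 + 1. Taking the positive square root: √(EG − F²) = sqrt(36*u^2 + 36*v^2 + 1). At (u, v) = (-1, 3/2): sqrt(118).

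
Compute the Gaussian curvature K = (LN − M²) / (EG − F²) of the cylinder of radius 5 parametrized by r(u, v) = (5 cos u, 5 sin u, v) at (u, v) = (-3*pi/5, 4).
K = 0

Coefficients of the first fundamental form: E = 25, F = 0, G = 1.
Coefficients of the second fundamental form: L = -5, M = 0, N = 0.
Assemble K = (LN − M²)/(EG − F²) = 0. At (u, v) = (-3*pi/5, 4): K = 0.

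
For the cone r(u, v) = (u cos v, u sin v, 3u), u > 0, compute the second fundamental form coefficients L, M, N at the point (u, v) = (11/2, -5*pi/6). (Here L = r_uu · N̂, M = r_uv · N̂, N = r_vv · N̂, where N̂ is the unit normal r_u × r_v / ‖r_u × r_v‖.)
L = 0;  M = 0;  N = 33*sqrt(10)/20

Compute the unit normal N̂(u, v) = (-3*sqrt(10)*u*cos(v)/(10*Abs(u)), -3*sqrt(10)*u*sin(v)/(10*Abs(u)), sqrt(10)*u/(10*Abs(u))), and the second partials r_uu, r_uv, r_vv. Take dot products:
  L(u, v) = r_uu · N̂ = 0,
  M(u, v) = r_uv · N̂ = 0,
  N(u, v) = r_vv · N̂ = 3*sqrt(10)*u^2/(10*Abs(u)).
Evaluating at (u, v) = (11/2, -5*pi/6):
  L = 0, M = 0, N = 33*sqrt(10)/20.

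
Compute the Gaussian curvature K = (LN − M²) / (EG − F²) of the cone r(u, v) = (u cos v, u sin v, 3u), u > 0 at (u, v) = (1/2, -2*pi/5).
K = 0

Coefficients of the first fundamental form: E = 10, F = 0, G = u^2.
Coefficients of the second fundamental form: L = 0, M = 0, N = 3*sqrt(10)*u^2/(10*Abs(u)).
Assemble K = (LN − M²)/(EG − F²) = 0. At (u, v) = (1/2, -2*pi/5): K = 0.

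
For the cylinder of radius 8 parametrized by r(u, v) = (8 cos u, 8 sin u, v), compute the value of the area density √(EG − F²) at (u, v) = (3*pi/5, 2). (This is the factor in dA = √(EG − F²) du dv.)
√(EG − F²)|_{(3*pi/5, 2)} = 8

E = 64, F = 0, G = 1, so EG − F² = 64. Taking the positive square root: √(EG − F²) = 8. At (u, v) = (3*pi/5, 2): 8.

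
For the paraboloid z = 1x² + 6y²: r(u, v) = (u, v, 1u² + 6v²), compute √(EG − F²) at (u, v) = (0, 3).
√(EG − F²)|_{(0, 3)} = sqrt(1297)

E = 4*u^2 + 1, F = 24*u*v, G = 144*v^2 + 1; EG − F² = 4*u^2 + 144*v^2 + 1; √(EG − F²) = sqrt(4*u^2 + 144*v^2 + 1). At the given point: sqrt(1297).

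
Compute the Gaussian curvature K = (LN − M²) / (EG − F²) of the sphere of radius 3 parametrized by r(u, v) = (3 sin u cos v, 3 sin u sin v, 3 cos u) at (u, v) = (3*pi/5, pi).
K = 1/9

Coefficients of the first fundamental form: E = 9, F = 0, G = 9*sin(u)^2.
Coefficients of the second fundamental form: L = -3*sin(u)/Abs(sin(u)), M = 0, N = -3*sin(u)^3/Abs(sin(u)).
Assemble K = (LN − M²)/(EG − F²) = 1/9. At (u, v) = (3*pi/5, pi): K = 1/9.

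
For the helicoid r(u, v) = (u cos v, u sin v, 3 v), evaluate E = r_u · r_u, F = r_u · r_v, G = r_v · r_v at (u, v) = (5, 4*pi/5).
E = 1;  F = 0;  G = 34

Partials: r_u = (cos(v), sin(v), 0), r_v = (-u*sin(v), u*cos(v), 3). As functions of (u, v):
  E = r_u · r_u = 1,
  F = r_u · r_v = 0,
  G = r_v · r_v = u^2 + 9.
Evaluating at (u, v) = (5, 4*pi/5): E = 1, F = 0, G = 34.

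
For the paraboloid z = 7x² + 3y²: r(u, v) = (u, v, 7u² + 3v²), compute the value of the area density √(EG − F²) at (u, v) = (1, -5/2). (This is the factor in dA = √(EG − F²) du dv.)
√(EG − F²)|_{(1, -5/2)} = sqrt(422)

E = 196*u^2 + 1, F = 84*u*v, G = 36*v^2 + 1, so EG − F² = 196*u^2 + 36*v^2 + 1. Taking the positive square root: √(EG − F²) = sqrt(196*u^2 + 36*v^2 + 1). At (u, v) = (1, -5/2): sqrt(422).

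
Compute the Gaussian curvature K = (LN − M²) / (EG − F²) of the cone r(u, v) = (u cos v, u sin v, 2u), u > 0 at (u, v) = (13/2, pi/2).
K = 0

Coefficients of the first fundamental form: E = 5, F = 0, G = u^2.
Coefficients of the second fundamental form: L = 0, M = 0, N = 2*sqrt(5)*u^2/(5*Abs(u)).
Assemble K = (LN − M²)/(EG − F²) = 0. At (u, v) = (13/2, pi/2): K = 0.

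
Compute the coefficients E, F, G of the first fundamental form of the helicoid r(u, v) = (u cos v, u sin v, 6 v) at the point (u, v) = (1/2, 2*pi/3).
E = 1;  F = 0;  G = 145/4

Partials: r_u = (cos(v), sin(v), 0), r_v = (-u*sin(v), u*cos(v), 6). As functions of (u, v):
  E = r_u · r_u = 1,
  F = r_u · r_v = 0,
  G = r_v · r_v = u^2 + 36.
Evaluating at (u, v) = (1/2, 2*pi/3): E = 1, F = 0, G = 145/4.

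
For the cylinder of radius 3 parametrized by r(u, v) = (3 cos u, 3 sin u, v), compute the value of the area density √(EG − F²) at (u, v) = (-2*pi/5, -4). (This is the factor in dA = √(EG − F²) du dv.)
√(EG − F²)|_{(-2*pi/5, -4)} = 3

E = 9, F = 0, G = 1, so EG − F² = 9. Taking the positive square root: √(EG − F²) = 3. At (u, v) = (-2*pi/5, -4): 3.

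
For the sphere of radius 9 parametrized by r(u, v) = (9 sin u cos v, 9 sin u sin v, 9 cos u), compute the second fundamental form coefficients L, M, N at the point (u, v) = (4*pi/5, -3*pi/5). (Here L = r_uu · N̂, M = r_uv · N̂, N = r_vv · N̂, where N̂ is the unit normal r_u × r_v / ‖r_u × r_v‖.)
L = -9;  M = 0;  N = -45/8 + 9*sqrt(5)/8

Compute the unit normal N̂(u, v) = (sin(u)^2*cos(v)/Abs(sin(u)), sin(u)^2*sin(v)/Abs(sin(u)), sin(2*u)/(2*Abs(sin(u)))), and the second partials r_uu, r_uv, r_vv. Take dot products:
  L(u, v) = r_uu · N̂ = -9*sin(u)/Abs(sin(u)),
  M(u, v) = r_uv · N̂ = 0,
  N(u, v) = r_vv · N̂ = -9*sin(u)^3/Abs(sin(u)).
Evaluating at (u, v) = (4*pi/5, -3*pi/5):
  L = -9, M = 0, N = -45/8 + 9*sqrt(5)/8.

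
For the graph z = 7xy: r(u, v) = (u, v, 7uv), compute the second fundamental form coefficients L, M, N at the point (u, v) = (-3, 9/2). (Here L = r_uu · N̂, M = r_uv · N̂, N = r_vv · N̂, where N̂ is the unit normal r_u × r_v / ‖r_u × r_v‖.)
L = 0;  M = 14*sqrt(5737)/5737;  N = 0

Compute the unit normal N̂(u, v) = (-7*v/sqrt(49*u^2 + 49*v^2 + 1), -7*u/sqrt(49*u^2 + 49*v^2 + 1), 1/sqrt(49*u^2 + 49*v^2 + 1)), and the second partials r_uu, r_uv, r_vv. Take dot products:
  L(u, v) = r_uu · N̂ = 0,
  M(u, v) = r_uv · N̂ = 7/sqrt(49*u^2 + 49*v^2 + 1),
  N(u, v) = r_vv · N̂ = 0.
Evaluating at (u, v) = (-3, 9/2):
  L = 0, M = 14*sqrt(5737)/5737, N = 0.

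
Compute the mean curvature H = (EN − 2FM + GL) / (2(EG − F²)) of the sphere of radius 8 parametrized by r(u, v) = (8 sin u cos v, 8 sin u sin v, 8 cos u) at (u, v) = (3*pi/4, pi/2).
H = -1/8

With E = 64, F = 0, G = 64*sin(u)^2, L = -8*sin(u)/Abs(sin(u)), M = 0, N = -8*sin(u)^3/Abs(sin(u)), assemble
  H = (EN − 2FM + GL) / (2(EG − F²)) = -sin(u)/(8*Abs(sin(u))).
At (u, v) = (3*pi/4, pi/2): H = -1/8.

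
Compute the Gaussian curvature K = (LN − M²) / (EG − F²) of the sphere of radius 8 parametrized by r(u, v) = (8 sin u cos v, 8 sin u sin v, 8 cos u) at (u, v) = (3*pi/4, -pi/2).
K = 1/64

Coefficients of the first fundamental form: E = 64, F = 0, G = 64*sin(u)^2.
Coefficients of the second fundamental form: L = -8*sin(u)/Abs(sin(u)), M = 0, N = -8*sin(u)^3/Abs(sin(u)).
Assemble K = (LN − M²)/(EG − F²) = 1/64. At (u, v) = (3*pi/4, -pi/2): K = 1/64.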